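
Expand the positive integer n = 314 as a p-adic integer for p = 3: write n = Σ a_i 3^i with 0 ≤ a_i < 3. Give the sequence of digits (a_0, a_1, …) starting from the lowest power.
(a_0, a_1, …) = (2, 2, 1, 2, 0, 1)

Repeated division by 3 gives the digits low-to-high: 314 = 2 + 2·3^1 + 1·3^2 + 2·3^3 + 1·3^5. Digit sequence: (2, 2, 1, 2, 0, 1).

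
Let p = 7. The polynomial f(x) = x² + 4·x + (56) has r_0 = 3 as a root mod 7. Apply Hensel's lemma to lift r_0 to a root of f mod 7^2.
r_1 = 10 (mod 49)

Hensel: r_{i+1} = r_i − f(r_i)·(f′(r_i))^{-1} mod 7^{i+2}, f′(x) = 2x + 4. Iterate:
  r_0 = 3 (mod 7)
  r_1 = 10 (mod 49)
Final: r = 10 satisfies f(r) ≡ 0 mod 7^2.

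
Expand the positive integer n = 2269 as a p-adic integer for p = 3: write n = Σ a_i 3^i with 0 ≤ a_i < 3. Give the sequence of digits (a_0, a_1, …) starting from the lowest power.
(a_0, a_1, …) = (1, 0, 0, 0, 1, 0, 0, 1)

Repeated division by 3 gives the digits low-to-high: 2269 = 1 + 1·3^4 + 1·3^7. Digit sequence: (1, 0, 0, 0, 1, 0, 0, 1).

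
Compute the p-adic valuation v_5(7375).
v_5(7375) = 3

v_5(n) is the largest exponent k such that 5^k divides n. Factor out: 7375 = 5^3 · 59. (Sign doesn't affect v_p.) So v_5(7375) = 3.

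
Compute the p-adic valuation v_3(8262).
v_3(8262) = 5

v_3(n) is the largest exponent k such that 3^k divides n. Factor out: 8262 = 3^5 · 34. (Sign doesn't affect v_p.) So v_3(8262) = 5.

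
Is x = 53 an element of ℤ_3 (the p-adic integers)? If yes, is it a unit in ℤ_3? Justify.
x ∈ ℤ_3^× (unit); v_3(x) = 0

ℤ_3 = {x ∈ ℚ_3 : v_3(x) ≥ 0} and ℤ_3^× = {x ∈ ℤ_3 : v_3(x) = 0}. Here v_3(53) = v_3(num) − v_3(den) = 0; compare against these criteria.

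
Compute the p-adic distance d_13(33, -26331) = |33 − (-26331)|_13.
d_13(33, -26331) = 1/2197

Step 1 — x − y = 33 − (-26331) = 26364. Step 2 — v_13(26364) = 3 (factor: 26364 = (13^3 · 12); the sign does not affect v_p). Step 3 — |x − y|_13 = 13^{-3} = 1/2197.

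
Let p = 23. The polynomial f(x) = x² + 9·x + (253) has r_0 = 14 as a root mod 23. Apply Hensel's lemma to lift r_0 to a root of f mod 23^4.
r_3 = 54800 (mod 279841)

Hensel: r_{i+1} = r_i − f(r_i)·(f′(r_i))^{-1} mod 23^{i+2}, f′(x) = 2x + 9. Iterate:
  r_0 = 14 (mod 23)
  r_1 = 313 (mod 529)
  r_2 = 6132 (mod 12167)
  r_3 = 54800 (mod 279841)
Final: r = 54800 satisfies f(r) ≡ 0 mod 23^4.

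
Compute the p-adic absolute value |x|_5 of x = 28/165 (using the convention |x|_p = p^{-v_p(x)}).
|28/165|_5 = 5

Step 1 — compute v_5(x) by factoring powers of 5 out of the numerator and denominator: v_5(28/165) = -1. Step 2 — apply |x|_p = p^{-v_p(x)} = 5^{1} = 5.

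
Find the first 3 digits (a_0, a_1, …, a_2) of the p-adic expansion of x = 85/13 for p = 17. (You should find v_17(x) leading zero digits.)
(a_0, …, a_2) = (0, 3, 9)

v_17(85/13) = 1, so a_0 = ... = a_0 = 0. Factor out: x = 17^1 · u with u = 5/13 a unit in ℤ_17. Expand u iteratively via a_{v+i} = u_i mod 17, u_{i+1} = (u_i − a_{v+i})/17:
  u_0 = 5/13;  a_1 = 3;  u_1 = (u_0 − 3)/17 = -2/13
  u_1 = -2/13;  a_2 = 9;  u_2 = (u_1 − 9)/17 = -7/13
Digits: (0, 3, 9).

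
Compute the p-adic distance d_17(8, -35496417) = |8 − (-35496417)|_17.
d_17(8, -35496417) = 1/1419857

Step 1 — x − y = 8 − (-35496417) = 35496425. Step 2 — v_17(35496425) = 5 (factor: 35496425 = (17^5 · 25); the sign does not affect v_p). Step 3 — |x − y|_17 = 17^{-5} = 1/1419857.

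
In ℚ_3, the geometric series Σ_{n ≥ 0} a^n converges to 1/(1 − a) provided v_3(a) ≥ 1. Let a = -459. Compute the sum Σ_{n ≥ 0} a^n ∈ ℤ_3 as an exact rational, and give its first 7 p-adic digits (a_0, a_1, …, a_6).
Σ a^n = 1/(1 − a) = 1/460;  first 7 digits = (1, 0, 0, 1, 0, 1, 0)

v_3(a) = 3 ≥ 1, so the series converges in ℤ_3 to 1/(1 − a) = 1/(1 − (-459)) = 1/460. Expand this rational in ℤ_3: compute digits iteratively via d_i = x_i mod 3, x_{i+1} = (x_i − d_i)/3. The first 7 digits are (1, 0, 0, 1, 0, 1, 0).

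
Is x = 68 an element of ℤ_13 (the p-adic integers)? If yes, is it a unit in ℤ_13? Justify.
x ∈ ℤ_13^× (unit); v_13(x) = 0

ℤ_13 = {x ∈ ℚ_13 : v_13(x) ≥ 0} and ℤ_13^× = {x ∈ ℤ_13 : v_13(x) = 0}. Here v_13(68) = v_13(num) − v_13(den) = 0; compare against these criteria.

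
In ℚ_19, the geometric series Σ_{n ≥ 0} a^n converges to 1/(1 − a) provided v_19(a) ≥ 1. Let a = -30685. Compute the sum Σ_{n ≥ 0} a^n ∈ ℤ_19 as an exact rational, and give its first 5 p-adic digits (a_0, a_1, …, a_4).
Σ a^n = 1/(1 − a) = 1/30686;  first 5 digits = (1, 0, 10, 14, 4)

v_19(a) = 2 ≥ 1, so the series converges in ℤ_19 to 1/(1 − a) = 1/(1 − (-30685)) = 1/30686. Expand this rational in ℤ_19: compute digits iteratively via d_i = x_i mod 19, x_{i+1} = (x_i − d_i)/19. The first 5 digits are (1, 0, 10, 14, 4).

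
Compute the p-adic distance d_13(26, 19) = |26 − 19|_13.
d_13(26, 19) = 1

Step 1 — x − y = 26 − 19 = 7. Step 2 — v_13(7) = 0 (factor: 7 = (13^0 · 7); the sign does not affect v_p). Step 3 — |x − y|_13 = 13^{0} = 1.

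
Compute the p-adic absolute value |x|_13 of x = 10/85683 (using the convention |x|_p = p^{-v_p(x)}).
|10/85683|_13 = 28561

Step 1 — compute v_13(x) by factoring powers of 13 out of the numerator and denominator: v_13(10/85683) = -4. Step 2 — apply |x|_p = p^{-v_p(x)} = 13^{4} = 28561.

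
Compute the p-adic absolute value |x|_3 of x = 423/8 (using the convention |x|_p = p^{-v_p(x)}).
|423/8|_3 = 1/9

Step 1 — compute v_3(x) by factoring powers of 3 out of the numerator and denominator: v_3(423/8) = 2. Step 2 — apply |x|_p = p^{-v_p(x)} = 3^{-2} = 1/9.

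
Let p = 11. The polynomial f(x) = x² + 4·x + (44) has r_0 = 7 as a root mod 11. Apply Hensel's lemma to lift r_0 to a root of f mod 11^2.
r_1 = 7 (mod 121)

Hensel: r_{i+1} = r_i − f(r_i)·(f′(r_i))^{-1} mod 11^{i+2}, f′(x) = 2x + 4. Iterate:
  r_0 = 7 (mod 11)
  r_1 = 7 (mod 121)
Final: r = 7 satisfies f(r) ≡ 0 mod 11^2.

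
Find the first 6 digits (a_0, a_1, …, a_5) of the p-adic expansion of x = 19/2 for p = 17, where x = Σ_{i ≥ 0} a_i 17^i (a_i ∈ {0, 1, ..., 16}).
(a_0, …, a_5) = (1, 9, 8, 8, 8, 8)

v_17(19/2) = 0 (numerator and denominator both coprime to 17), so x ∈ ℤ_17^×. Compute digits iteratively via a_i = x_i mod 17, x_{i+1} = (x_i − a_i)/17, with x_0 = x:
  x_0 = 19/2;  a_0 = 1;  x_1 = (x_0 − 1)/17 = 1/2
  x_1 = 1/2;  a_1 = 9;  x_2 = (x_1 − 9)/17 = -1/2
  x_2 = -1/2;  a_2 = 8;  x_3 = (x_2 − 8)/17 = -1/2
  x_3 = -1/2;  a_3 = 8;  x_4 = (x_3 − 8)/17 = -1/2
  x_4 = -1/2;  a_4 = 8;  x_5 = (x_4 − 8)/17 = -1/2
  x_5 = -1/2;  a_5 = 8;  x_6 = (x_5 − 8)/17 = -1/2
Digits: (1, 9, 8, 8, 8, 8).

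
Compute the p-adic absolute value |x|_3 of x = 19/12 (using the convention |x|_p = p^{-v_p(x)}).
|19/12|_3 = 3

Step 1 — compute v_3(x) by factoring powers of 3 out of the numerator and denominator: v_3(19/12) = -1. Step 2 — apply |x|_p = p^{-v_p(x)} = 3^{1} = 3.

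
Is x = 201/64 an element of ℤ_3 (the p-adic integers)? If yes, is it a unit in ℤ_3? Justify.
x ∈ ℤ_3 but not a unit; v_3(x) = 1 > 0

ℤ_3 = {x ∈ ℚ_3 : v_3(x) ≥ 0} and ℤ_3^× = {x ∈ ℤ_3 : v_3(x) = 0}. Here v_3(201/64) = v_3(num) − v_3(den) = 1; compare against these criteria.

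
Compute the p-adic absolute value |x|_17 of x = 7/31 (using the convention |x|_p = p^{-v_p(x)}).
|7/31|_17 = 1

Step 1 — compute v_17(x) by factoring powers of 17 out of the numerator and denominator: v_17(7/31) = 0. Step 2 — apply |x|_p = p^{-v_p(x)} = 17^{0} = 1.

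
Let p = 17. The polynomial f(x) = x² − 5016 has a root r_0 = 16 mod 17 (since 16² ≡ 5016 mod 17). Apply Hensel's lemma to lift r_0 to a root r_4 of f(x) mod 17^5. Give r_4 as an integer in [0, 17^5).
r_4 = 558874 (mod 1419857)

Hensel's recurrence: r_{i+1} = r_i − f(r_i)·(f′(r_i))^{-1} mod 17^{i+2}, with f′(x) = 2x. Iterate:
  r_0 = 16 (mod 17)
  r_1 = 237 (mod 289)
  r_2 = 3705 (mod 4913)
  r_3 = 57748 (mod 83521)
  r_4 = 558874 (mod 1419857)
Final: r_4 = 558874, and one checks f(r_4) ≡ 0 mod 17^5.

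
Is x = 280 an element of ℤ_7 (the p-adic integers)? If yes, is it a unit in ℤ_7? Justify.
x ∈ ℤ_7 but not a unit; v_7(x) = 1 > 0

ℤ_7 = {x ∈ ℚ_7 : v_7(x) ≥ 0} and ℤ_7^× = {x ∈ ℤ_7 : v_7(x) = 0}. Here v_7(280) = v_7(num) − v_7(den) = 1; compare against these criteria.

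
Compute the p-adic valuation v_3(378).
v_3(378) = 3

v_3(n) is the largest exponent k such that 3^k divides n. Factor out: 378 = 3^3 · 14. (Sign doesn't affect v_p.) So v_3(378) = 3.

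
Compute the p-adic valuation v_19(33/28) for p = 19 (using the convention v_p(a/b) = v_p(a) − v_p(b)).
v_19(33/28) = 0

Factor powers of 19 from the numerator and denominator of the reduced fraction: 33 = 19^0 · 33 and 28 = 19^0 · 28. Apply v_p(a/b) = v_p(a) − v_p(b): v_19(33/28) = 0 − 0 = 0.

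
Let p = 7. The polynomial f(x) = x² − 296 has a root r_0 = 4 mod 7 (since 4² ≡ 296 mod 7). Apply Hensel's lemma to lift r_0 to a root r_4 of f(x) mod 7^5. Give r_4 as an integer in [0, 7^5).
r_4 = 1901 (mod 16807)

Hensel's recurrence: r_{i+1} = r_i − f(r_i)·(f′(r_i))^{-1} mod 7^{i+2}, with f′(x) = 2x. Iterate:
  r_0 = 4 (mod 7)
  r_1 = 39 (mod 49)
  r_2 = 186 (mod 343)
  r_3 = 1901 (mod 2401)
  r_4 = 1901 (mod 16807)
Final: r_4 = 1901, and one checks f(r_4) ≡ 0 mod 7^5.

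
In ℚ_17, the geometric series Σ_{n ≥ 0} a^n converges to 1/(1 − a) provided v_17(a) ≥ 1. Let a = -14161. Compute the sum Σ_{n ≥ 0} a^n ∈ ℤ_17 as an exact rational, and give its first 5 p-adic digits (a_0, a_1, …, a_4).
Σ a^n = 1/(1 − a) = 1/14162;  first 5 digits = (1, 0, 2, 14, 3)

v_17(a) = 2 ≥ 1, so the series converges in ℤ_17 to 1/(1 − a) = 1/(1 − (-14161)) = 1/14162. Expand this rational in ℤ_17: compute digits iteratively via d_i = x_i mod 17, x_{i+1} = (x_i − d_i)/17. The first 5 digits are (1, 0, 2, 14, 3).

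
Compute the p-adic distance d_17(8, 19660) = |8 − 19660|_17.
d_17(8, 19660) = 1/4913

Step 1 — x − y = 8 − 19660 = -19652. Step 2 — v_17(-19652) = 3 (factor: -19652 = −(17^3 · 4); the sign does not affect v_p). Step 3 — |x − y|_17 = 17^{-3} = 1/4913.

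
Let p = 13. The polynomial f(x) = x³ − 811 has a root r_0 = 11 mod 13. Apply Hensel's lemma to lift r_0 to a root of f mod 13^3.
r_2 = 2052 (mod 2197)

Hensel: r_{i+1} = r_i − f(r_i)/f′(r_i) mod 13^{i+2}, where f′(x) = 3x². Iterate:
  r_0 = 11 (mod 13)
  r_1 = 24 (mod 169)
  r_2 = 2052 (mod 2197)
Final: r = 2052 with f(r) ≡ 0 mod 13^3.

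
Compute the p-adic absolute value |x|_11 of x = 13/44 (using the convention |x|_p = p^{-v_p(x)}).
|13/44|_11 = 11

Step 1 — compute v_11(x) by factoring powers of 11 out of the numerator and denominator: v_11(13/44) = -1. Step 2 — apply |x|_p = p^{-v_p(x)} = 11^{1} = 11.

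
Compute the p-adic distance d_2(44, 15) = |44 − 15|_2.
d_2(44, 15) = 1

Step 1 — x − y = 44 − 15 = 29. Step 2 — v_2(29) = 0 (factor: 29 = (2^0 · 29); the sign does not affect v_p). Step 3 — |x − y|_2 = 2^{0} = 1.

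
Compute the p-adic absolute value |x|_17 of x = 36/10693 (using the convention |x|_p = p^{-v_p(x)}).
|36/10693|_17 = 289

Step 1 — compute v_17(x) by factoring powers of 17 out of the numerator and denominator: v_17(36/10693) = -2. Step 2 — apply |x|_p = p^{-v_p(x)} = 17^{2} = 289.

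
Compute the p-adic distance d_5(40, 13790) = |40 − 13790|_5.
d_5(40, 13790) = 1/625

Step 1 — x − y = 40 − 13790 = -13750. Step 2 — v_5(-13750) = 4 (factor: -13750 = −(5^4 · 22); the sign does not affect v_p). Step 3 — |x − y|_5 = 5^{-4} = 1/625.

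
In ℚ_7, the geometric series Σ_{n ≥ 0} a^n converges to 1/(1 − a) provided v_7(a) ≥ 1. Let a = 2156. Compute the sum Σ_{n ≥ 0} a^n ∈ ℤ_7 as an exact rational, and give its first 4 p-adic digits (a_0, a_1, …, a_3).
Σ a^n = 1/(1 − a) = -1/2155;  first 4 digits = (1, 0, 2, 6)

v_7(a) = 2 ≥ 1, so the series converges in ℤ_7 to 1/(1 − a) = 1/(1 − 2156) = -1/2155. Expand this rational in ℤ_7: compute digits iteratively via d_i = x_i mod 7, x_{i+1} = (x_i − d_i)/7. The first 4 digits are (1, 0, 2, 6).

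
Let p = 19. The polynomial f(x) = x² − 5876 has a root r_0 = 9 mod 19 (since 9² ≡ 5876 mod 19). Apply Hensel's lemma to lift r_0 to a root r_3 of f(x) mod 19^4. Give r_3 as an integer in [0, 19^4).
r_3 = 103958 (mod 130321)

Hensel's recurrence: r_{i+1} = r_i − f(r_i)·(f′(r_i))^{-1} mod 19^{i+2}, with f′(x) = 2x. Iterate:
  r_0 = 9 (mod 19)
  r_1 = 351 (mod 361)
  r_2 = 1073 (mod 6859)
  r_3 = 103958 (mod 130321)
Final: r_3 = 103958, and one checks f(r_3) ≡ 0 mod 19^4.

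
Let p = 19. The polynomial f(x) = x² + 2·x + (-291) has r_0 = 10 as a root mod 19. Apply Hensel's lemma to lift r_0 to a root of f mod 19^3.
r_2 = 5482 (mod 6859)

Hensel: r_{i+1} = r_i − f(r_i)·(f′(r_i))^{-1} mod 19^{i+2}, f′(x) = 2x + 2. Iterate:
  r_0 = 10 (mod 19)
  r_1 = 67 (mod 361)
  r_2 = 5482 (mod 6859)
Final: r = 5482 satisfies f(r) ≡ 0 mod 19^3.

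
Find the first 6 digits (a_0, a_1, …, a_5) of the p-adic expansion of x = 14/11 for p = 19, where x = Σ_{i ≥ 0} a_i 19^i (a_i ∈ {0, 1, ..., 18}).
(a_0, …, a_5) = (3, 12, 8, 3, 5, 17)

v_19(14/11) = 0 (numerator and denominator both coprime to 19), so x ∈ ℤ_19^×. Compute digits iteratively via a_i = x_i mod 19, x_{i+1} = (x_i − a_i)/19, with x_0 = x:
  x_0 = 14/11;  a_0 = 3;  x_1 = (x_0 − 3)/19 = -1/11
  x_1 = -1/11;  a_1 = 12;  x_2 = (x_1 − 12)/19 = -7/11
  x_2 = -7/11;  a_2 = 8;  x_3 = (x_2 − 8)/19 = -5/11
  x_3 = -5/11;  a_3 = 3;  x_4 = (x_3 − 3)/19 = -2/11
  x_4 = -2/11;  a_4 = 5;  x_5 = (x_4 − 5)/19 = -3/11
  x_5 = -3/11;  a_5 = 17;  x_6 = (x_5 − 17)/19 = -10/11
Digits: (3, 12, 8, 3, 5, 17).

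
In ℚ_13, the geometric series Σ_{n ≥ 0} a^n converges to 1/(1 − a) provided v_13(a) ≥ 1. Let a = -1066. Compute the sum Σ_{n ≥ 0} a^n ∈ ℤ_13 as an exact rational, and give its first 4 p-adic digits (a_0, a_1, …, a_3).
Σ a^n = 1/(1 − a) = 1/1067;  first 4 digits = (1, 9, 9, 10)

v_13(a) = 1 ≥ 1, so the series converges in ℤ_13 to 1/(1 − a) = 1/(1 − (-1066)) = 1/1067. Expand this rational in ℤ_13: compute digits iteratively via d_i = x_i mod 13, x_{i+1} = (x_i − d_i)/13. The first 4 digits are (1, 9, 9, 10).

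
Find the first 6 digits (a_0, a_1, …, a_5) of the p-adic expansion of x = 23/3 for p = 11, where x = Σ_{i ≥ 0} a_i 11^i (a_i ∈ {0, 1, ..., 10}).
(a_0, …, a_5) = (4, 4, 7, 3, 7, 3)

v_11(23/3) = 0 (numerator and denominator both coprime to 11), so x ∈ ℤ_11^×. Compute digits iteratively via a_i = x_i mod 11, x_{i+1} = (x_i − a_i)/11, with x_0 = x:
  x_0 = 23/3;  a_0 = 4;  x_1 = (x_0 − 4)/11 = 1/3
  x_1 = 1/3;  a_1 = 4;  x_2 = (x_1 − 4)/11 = -1/3
  x_2 = -1/3;  a_2 = 7;  x_3 = (x_2 − 7)/11 = -2/3
  x_3 = -2/3;  a_3 = 3;  x_4 = (x_3 − 3)/11 = -1/3
  x_4 = -1/3;  a_4 = 7;  x_5 = (x_4 − 7)/11 = -2/3
  x_5 = -2/3;  a_5 = 3;  x_6 = (x_5 − 3)/11 = -1/3
Digits: (4, 4, 7, 3, 7, 3).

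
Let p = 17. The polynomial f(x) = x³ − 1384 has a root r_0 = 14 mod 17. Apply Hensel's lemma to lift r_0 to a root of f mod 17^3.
r_2 = 2768 (mod 4913)

Hensel: r_{i+1} = r_i − f(r_i)/f′(r_i) mod 17^{i+2}, where f′(x) = 3x². Iterate:
  r_0 = 14 (mod 17)
  r_1 = 167 (mod 289)
  r_2 = 2768 (mod 4913)
Final: r = 2768 with f(r) ≡ 0 mod 17^3.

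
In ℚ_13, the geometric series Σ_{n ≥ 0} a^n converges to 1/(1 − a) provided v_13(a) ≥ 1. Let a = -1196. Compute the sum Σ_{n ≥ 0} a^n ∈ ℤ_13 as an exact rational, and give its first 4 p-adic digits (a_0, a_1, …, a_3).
Σ a^n = 1/(1 − a) = 1/1197;  first 4 digits = (1, 12, 6, 12)

v_13(a) = 1 ≥ 1, so the series converges in ℤ_13 to 1/(1 − a) = 1/(1 − (-1196)) = 1/1197. Expand this rational in ℤ_13: compute digits iteratively via d_i = x_i mod 13, x_{i+1} = (x_i − d_i)/13. The first 4 digits are (1, 12, 6, 12).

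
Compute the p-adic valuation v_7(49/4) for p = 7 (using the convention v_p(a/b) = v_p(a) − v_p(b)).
v_7(49/4) = 2

Factor powers of 7 from the numerator and denominator of the reduced fraction: 49 = 7^2 · 1 and 4 = 7^0 · 4. Apply v_p(a/b) = v_p(a) − v_p(b): v_7(49/4) = 2 − 0 = 2.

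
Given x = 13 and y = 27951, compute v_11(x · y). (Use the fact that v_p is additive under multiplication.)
v_11(363363) = 3

v_p(x) = 0 (factor: 13 = 11^0 · 13); v_p(y) = 3 (factor: 27951 = 11^3 · 21). Additivity: v_p(xy) = v_p(x) + v_p(y) = 0 + 3 = 3. (Direct check: xy = 363363 = 11^3 · (273).)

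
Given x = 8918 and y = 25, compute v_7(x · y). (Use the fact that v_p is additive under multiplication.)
v_7(222950) = 3

v_p(x) = 3 (factor: 8918 = 7^3 · 26); v_p(y) = 0 (factor: 25 = 7^0 · 25). Additivity: v_p(xy) = v_p(x) + v_p(y) = 3 + 0 = 3. (Direct check: xy = 222950 = 7^3 · (650).)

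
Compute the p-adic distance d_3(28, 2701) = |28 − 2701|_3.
d_3(28, 2701) = 1/243

Step 1 — x − y = 28 − 2701 = -2673. Step 2 — v_3(-2673) = 5 (factor: -2673 = −(3^5 · 11); the sign does not affect v_p). Step 3 — |x − y|_3 = 3^{-5} = 1/243.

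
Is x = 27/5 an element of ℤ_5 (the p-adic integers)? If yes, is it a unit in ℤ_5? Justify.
x ∉ ℤ_5 (v_5(x) = -1 < 0)

ℤ_5 = {x ∈ ℚ_5 : v_5(x) ≥ 0} and ℤ_5^× = {x ∈ ℤ_5 : v_5(x) = 0}. Here v_5(27/5) = v_5(num) − v_5(den) = -1; compare against these criteria.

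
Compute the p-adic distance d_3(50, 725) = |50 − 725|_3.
d_3(50, 725) = 1/27

Step 1 — x − y = 50 − 725 = -675. Step 2 — v_3(-675) = 3 (factor: -675 = −(3^3 · 25); the sign does not affect v_p). Step 3 — |x − y|_3 = 3^{-3} = 1/27.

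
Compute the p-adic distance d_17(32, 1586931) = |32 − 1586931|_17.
d_17(32, 1586931) = 1/83521

Step 1 — x − y = 32 − 1586931 = -1586899. Step 2 — v_17(-1586899) = 4 (factor: -1586899 = −(17^4 · 19); the sign does not affect v_p). Step 3 — |x − y|_17 = 17^{-4} = 1/83521.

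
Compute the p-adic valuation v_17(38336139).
v_17(38336139) = 5

v_17(n) is the largest exponent k such that 17^k divides n. Factor out: 38336139 = 17^5 · 27. (Sign doesn't affect v_p.) So v_17(38336139) = 5.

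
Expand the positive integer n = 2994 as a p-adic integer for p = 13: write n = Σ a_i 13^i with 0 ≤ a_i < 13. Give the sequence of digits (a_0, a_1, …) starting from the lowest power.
(a_0, a_1, …) = (4, 9, 4, 1)

Repeated division by 13 gives the digits low-to-high: 2994 = 4 + 9·13^1 + 4·13^2 + 1·13^3. Digit sequence: (4, 9, 4, 1).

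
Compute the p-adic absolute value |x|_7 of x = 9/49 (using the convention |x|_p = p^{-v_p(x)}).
|9/49|_7 = 49

Step 1 — compute v_7(x) by factoring powers of 7 out of the numerator and denominator: v_7(9/49) = -2. Step 2 — apply |x|_p = p^{-v_p(x)} = 7^{2} = 49.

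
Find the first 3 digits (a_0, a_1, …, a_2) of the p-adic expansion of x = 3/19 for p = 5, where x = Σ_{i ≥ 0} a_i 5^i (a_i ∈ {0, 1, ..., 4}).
(a_0, …, a_2) = (2, 2, 4)

v_5(3/19) = 0 (numerator and denominator both coprime to 5), so x ∈ ℤ_5^×. Compute digits iteratively via a_i = x_i mod 5, x_{i+1} = (x_i − a_i)/5, with x_0 = x:
  x_0 = 3/19;  a_0 = 2;  x_1 = (x_0 − 2)/5 = -7/19
  x_1 = -7/19;  a_1 = 2;  x_2 = (x_1 − 2)/5 = -9/19
  x_2 = -9/19;  a_2 = 4;  x_3 = (x_2 − 4)/5 = -17/19
Digits: (2, 2, 4).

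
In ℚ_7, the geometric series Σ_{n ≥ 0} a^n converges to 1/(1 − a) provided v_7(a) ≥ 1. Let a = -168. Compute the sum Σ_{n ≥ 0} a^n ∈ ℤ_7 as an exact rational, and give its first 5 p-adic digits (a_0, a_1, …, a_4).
Σ a^n = 1/(1 − a) = 1/169;  first 5 digits = (1, 4, 5, 5, 0)

v_7(a) = 1 ≥ 1, so the series converges in ℤ_7 to 1/(1 − a) = 1/(1 − (-168)) = 1/169. Expand this rational in ℤ_7: compute digits iteratively via d_i = x_i mod 7, x_{i+1} = (x_i − d_i)/7. The first 5 digits are (1, 4, 5, 5, 0).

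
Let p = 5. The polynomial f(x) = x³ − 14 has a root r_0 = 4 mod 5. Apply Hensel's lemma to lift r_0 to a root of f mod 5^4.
r_3 = 29 (mod 625)

Hensel: r_{i+1} = r_i − f(r_i)/f′(r_i) mod 5^{i+2}, where f′(x) = 3x². Iterate:
  r_0 = 4 (mod 5)
  r_1 = 4 (mod 25)
  r_2 = 29 (mod 125)
  r_3 = 29 (mod 625)
Final: r = 29 with f(r) ≡ 0 mod 5^4.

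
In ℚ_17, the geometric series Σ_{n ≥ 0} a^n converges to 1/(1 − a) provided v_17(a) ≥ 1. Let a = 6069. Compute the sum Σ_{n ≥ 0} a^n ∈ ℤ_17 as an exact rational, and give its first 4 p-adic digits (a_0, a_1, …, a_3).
Σ a^n = 1/(1 − a) = -1/6068;  first 4 digits = (1, 0, 4, 1)

v_17(a) = 2 ≥ 1, so the series converges in ℤ_17 to 1/(1 − a) = 1/(1 − 6069) = -1/6068. Expand this rational in ℤ_17: compute digits iteratively via d_i = x_i mod 17, x_{i+1} = (x_i − d_i)/17. The first 4 digits are (1, 0, 4, 1).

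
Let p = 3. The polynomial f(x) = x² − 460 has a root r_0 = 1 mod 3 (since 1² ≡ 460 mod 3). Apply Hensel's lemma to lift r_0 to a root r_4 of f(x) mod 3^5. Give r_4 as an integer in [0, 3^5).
r_4 = 109 (mod 243)

Hensel's recurrence: r_{i+1} = r_i − f(r_i)·(f′(r_i))^{-1} mod 3^{i+2}, with f′(x) = 2x. Iterate:
  r_0 = 1 (mod 3)
  r_1 = 1 (mod 9)
  r_2 = 1 (mod 27)
  r_3 = 28 (mod 81)
  r_4 = 109 (mod 243)
Final: r_4 = 109, and one checks f(r_4) ≡ 0 mod 3^5.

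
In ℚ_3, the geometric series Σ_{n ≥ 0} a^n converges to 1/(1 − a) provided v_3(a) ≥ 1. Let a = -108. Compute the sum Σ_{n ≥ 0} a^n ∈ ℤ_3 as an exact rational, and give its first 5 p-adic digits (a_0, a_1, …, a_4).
Σ a^n = 1/(1 − a) = 1/109;  first 5 digits = (1, 0, 0, 2, 1)

v_3(a) = 3 ≥ 1, so the series converges in ℤ_3 to 1/(1 − a) = 1/(1 − (-108)) = 1/109. Expand this rational in ℤ_3: compute digits iteratively via d_i = x_i mod 3, x_{i+1} = (x_i − d_i)/3. The first 5 digits are (1, 0, 0, 2, 1).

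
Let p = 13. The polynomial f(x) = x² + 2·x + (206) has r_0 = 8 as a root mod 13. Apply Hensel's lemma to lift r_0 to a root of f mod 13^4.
r_3 = 21380 (mod 28561)

Hensel: r_{i+1} = r_i − f(r_i)·(f′(r_i))^{-1} mod 13^{i+2}, f′(x) = 2x + 2. Iterate:
  r_0 = 8 (mod 13)
  r_1 = 86 (mod 169)
  r_2 = 1607 (mod 2197)
  r_3 = 21380 (mod 28561)
Final: r = 21380 satisfies f(r) ≡ 0 mod 13^4.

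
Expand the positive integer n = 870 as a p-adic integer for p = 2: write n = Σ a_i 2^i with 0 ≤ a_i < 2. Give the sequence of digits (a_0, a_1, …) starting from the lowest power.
(a_0, a_1, …) = (0, 1, 1, 0, 0, 1, 1, 0, 1, 1)

Repeated division by 2 gives the digits low-to-high: 870 = 1·2^1 + 1·2^2 + 1·2^5 + 1·2^6 + 1·2^8 + 1·2^9. Digit sequence: (0, 1, 1, 0, 0, 1, 1, 0, 1, 1).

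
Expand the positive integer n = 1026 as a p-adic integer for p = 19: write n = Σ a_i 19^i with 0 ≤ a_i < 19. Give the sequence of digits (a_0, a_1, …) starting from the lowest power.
(a_0, a_1, …) = (0, 16, 2)

Repeated division by 19 gives the digits low-to-high: 1026 = 16·19^1 + 2·19^2. Digit sequence: (0, 16, 2).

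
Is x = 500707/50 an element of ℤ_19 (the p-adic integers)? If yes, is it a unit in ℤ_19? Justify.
x ∈ ℤ_19 but not a unit; v_19(x) = 3 > 0

ℤ_19 = {x ∈ ℚ_19 : v_19(x) ≥ 0} and ℤ_19^× = {x ∈ ℤ_19 : v_19(x) = 0}. Here v_19(500707/50) = v_19(num) − v_19(den) = 3; compare against these criteria.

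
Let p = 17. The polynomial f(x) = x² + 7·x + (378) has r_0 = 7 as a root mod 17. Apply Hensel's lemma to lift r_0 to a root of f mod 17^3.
r_2 = 4223 (mod 4913)

Hensel: r_{i+1} = r_i − f(r_i)·(f′(r_i))^{-1} mod 17^{i+2}, f′(x) = 2x + 7. Iterate:
  r_0 = 7 (mod 17)
  r_1 = 177 (mod 289)
  r_2 = 4223 (mod 4913)
Final: r = 4223 satisfies f(r) ≡ 0 mod 17^3.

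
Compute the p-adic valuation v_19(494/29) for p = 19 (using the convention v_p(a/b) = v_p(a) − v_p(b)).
v_19(494/29) = 1

Factor powers of 19 from the numerator and denominator of the reduced fraction: 494 = 19^1 · 26 and 29 = 19^0 · 29. Apply v_p(a/b) = v_p(a) − v_p(b): v_19(494/29) = 1 − 0 = 1.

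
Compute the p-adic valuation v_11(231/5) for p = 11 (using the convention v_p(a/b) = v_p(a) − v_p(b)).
v_11(231/5) = 1

Factor powers of 11 from the numerator and denominator of the reduced fraction: 231 = 11^1 · 21 and 5 = 11^0 · 5. Apply v_p(a/b) = v_p(a) − v_p(b): v_11(231/5) = 1 − 0 = 1.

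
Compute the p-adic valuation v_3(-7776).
v_3(-7776) = 5

v_3(n) is the largest exponent k such that 3^k divides n. Factor out: -7776 = -3^5 · 32. (Sign doesn't affect v_p.) So v_3(-7776) = 5.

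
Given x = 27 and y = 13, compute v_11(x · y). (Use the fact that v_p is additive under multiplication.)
v_11(351) = 0

v_p(x) = 0 (factor: 27 = 11^0 · 27); v_p(y) = 0 (factor: 13 = 11^0 · 13). Additivity: v_p(xy) = v_p(x) + v_p(y) = 0 + 0 = 0. (Direct check: xy = 351 = 11^0 · (351).)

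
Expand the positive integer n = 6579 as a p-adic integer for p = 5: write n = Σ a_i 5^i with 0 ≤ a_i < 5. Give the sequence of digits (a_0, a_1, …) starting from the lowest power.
(a_0, a_1, …) = (4, 0, 3, 2, 0, 2)

Repeated division by 5 gives the digits low-to-high: 6579 = 4 + 3·5^2 + 2·5^3 + 2·5^5. Digit sequence: (4, 0, 3, 2, 0, 2).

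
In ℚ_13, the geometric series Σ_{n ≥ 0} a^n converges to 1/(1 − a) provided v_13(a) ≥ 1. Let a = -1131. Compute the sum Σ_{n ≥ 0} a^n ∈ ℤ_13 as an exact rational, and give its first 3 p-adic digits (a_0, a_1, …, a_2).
Σ a^n = 1/(1 − a) = 1/1132;  first 3 digits = (1, 4, 9)

v_13(a) = 1 ≥ 1, so the series converges in ℤ_13 to 1/(1 − a) = 1/(1 − (-1131)) = 1/1132. Expand this rational in ℤ_13: compute digits iteratively via d_i = x_i mod 13, x_{i+1} = (x_i − d_i)/13. The first 3 digits are (1, 4, 9).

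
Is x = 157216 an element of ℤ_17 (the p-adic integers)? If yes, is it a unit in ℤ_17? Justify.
x ∈ ℤ_17 but not a unit; v_17(x) = 3 > 0

ℤ_17 = {x ∈ ℚ_17 : v_17(x) ≥ 0} and ℤ_17^× = {x ∈ ℤ_17 : v_17(x) = 0}. Here v_17(157216) = v_17(num) − v_17(den) = 3; compare against these criteria.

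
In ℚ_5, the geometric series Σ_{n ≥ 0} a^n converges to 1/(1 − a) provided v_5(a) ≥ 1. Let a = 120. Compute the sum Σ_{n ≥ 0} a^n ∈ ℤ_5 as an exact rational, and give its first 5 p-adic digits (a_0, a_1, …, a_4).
Σ a^n = 1/(1 − a) = -1/119;  first 5 digits = (1, 4, 0, 0, 4)

v_5(a) = 1 ≥ 1, so the series converges in ℤ_5 to 1/(1 − a) = 1/(1 − 120) = -1/119. Expand this rational in ℤ_5: compute digits iteratively via d_i = x_i mod 5, x_{i+1} = (x_i − d_i)/5. The first 5 digits are (1, 4, 0, 0, 4).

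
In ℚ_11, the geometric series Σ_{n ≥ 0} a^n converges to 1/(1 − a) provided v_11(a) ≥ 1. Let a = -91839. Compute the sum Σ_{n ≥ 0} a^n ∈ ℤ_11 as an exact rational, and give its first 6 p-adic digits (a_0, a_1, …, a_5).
Σ a^n = 1/(1 − a) = 1/91840;  first 6 digits = (1, 0, 0, 8, 4, 10)

v_11(a) = 3 ≥ 1, so the series converges in ℤ_11 to 1/(1 − a) = 1/(1 − (-91839)) = 1/91840. Expand this rational in ℤ_11: compute digits iteratively via d_i = x_i mod 11, x_{i+1} = (x_i − d_i)/11. The first 6 digits are (1, 0, 0, 8, 4, 10).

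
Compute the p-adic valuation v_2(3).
v_2(3) = 0

v_2(n) is the largest exponent k such that 2^k divides n. Factor out: 3 = 2^0 · 3. (Sign doesn't affect v_p.) So v_2(3) = 0.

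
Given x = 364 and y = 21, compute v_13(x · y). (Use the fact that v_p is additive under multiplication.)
v_13(7644) = 1

v_p(x) = 1 (factor: 364 = 13^1 · 28); v_p(y) = 0 (factor: 21 = 13^0 · 21). Additivity: v_p(xy) = v_p(x) + v_p(y) = 1 + 0 = 1. (Direct check: xy = 7644 = 13^1 · (588).)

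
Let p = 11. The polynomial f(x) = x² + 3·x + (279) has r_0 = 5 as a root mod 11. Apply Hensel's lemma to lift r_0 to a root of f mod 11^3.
r_2 = 148 (mod 1331)

Hensel: r_{i+1} = r_i − f(r_i)·(f′(r_i))^{-1} mod 11^{i+2}, f′(x) = 2x + 3. Iterate:
  r_0 = 5 (mod 11)
  r_1 = 27 (mod 121)
  r_2 = 148 (mod 1331)
Final: r = 148 satisfies f(r) ≡ 0 mod 11^3.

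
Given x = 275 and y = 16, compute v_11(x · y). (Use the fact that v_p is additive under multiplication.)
v_11(4400) = 1

v_p(x) = 1 (factor: 275 = 11^1 · 25); v_p(y) = 0 (factor: 16 = 11^0 · 16). Additivity: v_p(xy) = v_p(x) + v_p(y) = 1 + 0 = 1. (Direct check: xy = 4400 = 11^1 · (400).)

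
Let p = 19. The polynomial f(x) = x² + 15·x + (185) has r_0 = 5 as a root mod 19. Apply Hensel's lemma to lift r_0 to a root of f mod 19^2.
r_1 = 138 (mod 361)

Hensel: r_{i+1} = r_i − f(r_i)·(f′(r_i))^{-1} mod 19^{i+2}, f′(x) = 2x + 15. Iterate:
  r_0 = 5 (mod 19)
  r_1 = 138 (mod 361)
Final: r = 138 satisfies f(r) ≡ 0 mod 19^2.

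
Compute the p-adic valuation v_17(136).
v_17(136) = 1

v_17(n) is the largest exponent k such that 17^k divides n. Factor out: 136 = 17^1 · 8. (Sign doesn't affect v_p.) So v_17(136) = 1.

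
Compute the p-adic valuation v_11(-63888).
v_11(-63888) = 3

v_11(n) is the largest exponent k such that 11^k divides n. Factor out: -63888 = -11^3 · 48. (Sign doesn't affect v_p.) So v_11(-63888) = 3.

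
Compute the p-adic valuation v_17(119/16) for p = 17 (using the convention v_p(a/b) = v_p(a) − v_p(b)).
v_17(119/16) = 1

Factor powers of 17 from the numerator and denominator of the reduced fraction: 119 = 17^1 · 7 and 16 = 17^0 · 16. Apply v_p(a/b) = v_p(a) − v_p(b): v_17(119/16) = 1 − 0 = 1.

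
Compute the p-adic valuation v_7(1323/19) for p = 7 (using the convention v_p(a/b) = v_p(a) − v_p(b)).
v_7(1323/19) = 2

Factor powers of 7 from the numerator and denominator of the reduced fraction: 1323 = 7^2 · 27 and 19 = 7^0 · 19. Apply v_p(a/b) = v_p(a) − v_p(b): v_7(1323/19) = 2 − 0 = 2.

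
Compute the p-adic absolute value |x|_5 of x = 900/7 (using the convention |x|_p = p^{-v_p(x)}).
|900/7|_5 = 1/25

Step 1 — compute v_5(x) by factoring powers of 5 out of the numerator and denominator: v_5(900/7) = 2. Step 2 — apply |x|_p = p^{-v_p(x)} = 5^{-2} = 1/25.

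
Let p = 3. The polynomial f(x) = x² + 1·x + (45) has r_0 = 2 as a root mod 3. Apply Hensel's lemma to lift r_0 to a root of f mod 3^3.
r_2 = 17 (mod 27)

Hensel: r_{i+1} = r_i − f(r_i)·(f′(r_i))^{-1} mod 3^{i+2}, f′(x) = 2x + 1. Iterate:
  r_0 = 2 (mod 3)
  r_1 = 8 (mod 9)
  r_2 = 17 (mod 27)
Final: r = 17 satisfies f(r) ≡ 0 mod 3^3.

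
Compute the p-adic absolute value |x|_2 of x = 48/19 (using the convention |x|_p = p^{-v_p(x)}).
|48/19|_2 = 1/16

Step 1 — compute v_2(x) by factoring powers of 2 out of the numerator and denominator: v_2(48/19) = 4. Step 2 — apply |x|_p = p^{-v_p(x)} = 2^{-4} = 1/16.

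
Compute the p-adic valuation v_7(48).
v_7(48) = 0

v_7(n) is the largest exponent k such that 7^k divides n. Factor out: 48 = 7^0 · 48. (Sign doesn't affect v_p.) So v_7(48) = 0.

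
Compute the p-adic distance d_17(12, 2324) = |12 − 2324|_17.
d_17(12, 2324) = 1/289

Step 1 — x − y = 12 − 2324 = -2312. Step 2 — v_17(-2312) = 2 (factor: -2312 = −(17^2 · 8); the sign does not affect v_p). Step 3 — |x − y|_17 = 17^{-2} = 1/289.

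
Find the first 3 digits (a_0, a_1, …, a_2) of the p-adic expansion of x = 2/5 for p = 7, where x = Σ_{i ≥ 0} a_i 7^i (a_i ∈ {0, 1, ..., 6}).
(a_0, …, a_2) = (6, 2, 1)

v_7(2/5) = 0 (numerator and denominator both coprime to 7), so x ∈ ℤ_7^×. Compute digits iteratively via a_i = x_i mod 7, x_{i+1} = (x_i − a_i)/7, with x_0 = x:
  x_0 = 2/5;  a_0 = 6;  x_1 = (x_0 − 6)/7 = -4/5
  x_1 = -4/5;  a_1 = 2;  x_2 = (x_1 − 2)/7 = -2/5
  x_2 = -2/5;  a_2 = 1;  x_3 = (x_2 − 1)/7 = -1/5
Digits: (6, 2, 1).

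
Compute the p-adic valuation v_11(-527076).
v_11(-527076) = 4

v_11(n) is the largest exponent k such that 11^k divides n. Factor out: -527076 = -11^4 · 36. (Sign doesn't affect v_p.) So v_11(-527076) = 4.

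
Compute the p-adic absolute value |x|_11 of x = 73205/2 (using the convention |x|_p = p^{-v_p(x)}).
|73205/2|_11 = 1/14641

Step 1 — compute v_11(x) by factoring powers of 11 out of the numerator and denominator: v_11(73205/2) = 4. Step 2 — apply |x|_p = p^{-v_p(x)} = 11^{-4} = 1/14641.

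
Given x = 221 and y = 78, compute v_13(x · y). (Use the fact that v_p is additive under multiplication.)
v_13(17238) = 2

v_p(x) = 1 (factor: 221 = 13^1 · 17); v_p(y) = 1 (factor: 78 = 13^1 · 6). Additivity: v_p(xy) = v_p(x) + v_p(y) = 1 + 1 = 2. (Direct check: xy = 17238 = 13^2 · (102).)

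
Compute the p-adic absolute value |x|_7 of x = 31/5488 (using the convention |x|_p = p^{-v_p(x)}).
|31/5488|_7 = 343

Step 1 — compute v_7(x) by factoring powers of 7 out of the numerator and denominator: v_7(31/5488) = -3. Step 2 — apply |x|_p = p^{-v_p(x)} = 7^{3} = 343.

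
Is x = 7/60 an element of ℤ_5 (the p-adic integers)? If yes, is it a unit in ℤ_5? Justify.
x ∉ ℤ_5 (v_5(x) = -1 < 0)

ℤ_5 = {x ∈ ℚ_5 : v_5(x) ≥ 0} and ℤ_5^× = {x ∈ ℤ_5 : v_5(x) = 0}. Here v_5(7/60) = v_5(num) − v_5(den) = -1; compare against these criteria.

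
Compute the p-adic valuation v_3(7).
v_3(7) = 0

v_3(n) is the largest exponent k such that 3^k divides n. Factor out: 7 = 3^0 · 7. (Sign doesn't affect v_p.) So v_3(7) = 0.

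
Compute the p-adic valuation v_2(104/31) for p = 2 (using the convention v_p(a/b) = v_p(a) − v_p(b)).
v_2(104/31) = 3

Factor powers of 2 from the numerator and denominator of the reduced fraction: 104 = 2^3 · 13 and 31 = 2^0 · 31. Apply v_p(a/b) = v_p(a) − v_p(b): v_2(104/31) = 3 − 0 = 3.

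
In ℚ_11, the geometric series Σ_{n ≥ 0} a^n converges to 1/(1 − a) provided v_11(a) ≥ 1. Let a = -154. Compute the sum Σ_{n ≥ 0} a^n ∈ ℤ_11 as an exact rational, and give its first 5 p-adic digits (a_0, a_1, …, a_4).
Σ a^n = 1/(1 − a) = 1/155;  first 5 digits = (1, 8, 7, 1, 9)

v_11(a) = 1 ≥ 1, so the series converges in ℤ_11 to 1/(1 − a) = 1/(1 − (-154)) = 1/155. Expand this rational in ℤ_11: compute digits iteratively via d_i = x_i mod 11, x_{i+1} = (x_i − d_i)/11. The first 5 digits are (1, 8, 7, 1, 9).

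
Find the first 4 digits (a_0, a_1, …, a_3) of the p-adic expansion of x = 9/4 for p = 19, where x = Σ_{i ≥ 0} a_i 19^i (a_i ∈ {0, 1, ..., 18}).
(a_0, …, a_3) = (7, 14, 4, 14)

v_19(9/4) = 0 (numerator and denominator both coprime to 19), so x ∈ ℤ_19^×. Compute digits iteratively via a_i = x_i mod 19, x_{i+1} = (x_i − a_i)/19, with x_0 = x:
  x_0 = 9/4;  a_0 = 7;  x_1 = (x_0 − 7)/19 = -1/4
  x_1 = -1/4;  a_1 = 14;  x_2 = (x_1 − 14)/19 = -3/4
  x_2 = -3/4;  a_2 = 4;  x_3 = (x_2 − 4)/19 = -1/4
  x_3 = -1/4;  a_3 = 14;  x_4 = (x_3 − 14)/19 = -3/4
Digits: (7, 14, 4, 14).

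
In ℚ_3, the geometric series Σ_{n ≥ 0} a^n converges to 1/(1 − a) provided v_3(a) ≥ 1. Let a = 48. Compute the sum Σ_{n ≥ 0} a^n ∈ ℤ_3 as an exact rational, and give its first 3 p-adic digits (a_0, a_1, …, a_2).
Σ a^n = 1/(1 − a) = -1/47;  first 3 digits = (1, 1, 0)

v_3(a) = 1 ≥ 1, so the series converges in ℤ_3 to 1/(1 − a) = 1/(1 − 48) = -1/47. Expand this rational in ℤ_3: compute digits iteratively via d_i = x_i mod 3, x_{i+1} = (x_i − d_i)/3. The first 3 digits are (1, 1, 0).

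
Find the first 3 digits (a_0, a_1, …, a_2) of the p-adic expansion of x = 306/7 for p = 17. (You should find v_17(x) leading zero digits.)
(a_0, …, a_2) = (0, 5, 12)

v_17(306/7) = 1, so a_0 = ... = a_0 = 0. Factor out: x = 17^1 · u with u = 18/7 a unit in ℤ_17. Expand u iteratively via a_{v+i} = u_i mod 17, u_{i+1} = (u_i − a_{v+i})/17:
  u_0 = 18/7;  a_1 = 5;  u_1 = (u_0 − 5)/17 = -1/7
  u_1 = -1/7;  a_2 = 12;  u_2 = (u_1 − 12)/17 = -5/7
Digits: (0, 5, 12).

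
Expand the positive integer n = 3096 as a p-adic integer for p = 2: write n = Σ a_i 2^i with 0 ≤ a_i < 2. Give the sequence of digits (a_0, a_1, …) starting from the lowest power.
(a_0, a_1, …) = (0, 0, 0, 1, 1, 0, 0, 0, 0, 0, 1, 1)

Repeated division by 2 gives the digits low-to-high: 3096 = 1·2^3 + 1·2^4 + 1·2^10 + 1·2^11. Digit sequence: (0, 0, 0, 1, 1, 0, 0, 0, 0, 0, 1, 1).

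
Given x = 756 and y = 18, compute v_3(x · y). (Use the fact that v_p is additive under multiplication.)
v_3(13608) = 5

v_p(x) = 3 (factor: 756 = 3^3 · 28); v_p(y) = 2 (factor: 18 = 3^2 · 2). Additivity: v_p(xy) = v_p(x) + v_p(y) = 3 + 2 = 5. (Direct check: xy = 13608 = 3^5 · (56).)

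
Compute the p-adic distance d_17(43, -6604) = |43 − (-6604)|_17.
d_17(43, -6604) = 1/289

Step 1 — x − y = 43 − (-6604) = 6647. Step 2 — v_17(6647) = 2 (factor: 6647 = (17^2 · 23); the sign does not affect v_p). Step 3 — |x − y|_17 = 17^{-2} = 1/289.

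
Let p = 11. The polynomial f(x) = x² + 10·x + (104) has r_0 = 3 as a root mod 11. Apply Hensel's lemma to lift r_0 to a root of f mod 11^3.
r_2 = 289 (mod 1331)

Hensel: r_{i+1} = r_i − f(r_i)·(f′(r_i))^{-1} mod 11^{i+2}, f′(x) = 2x + 10. Iterate:
  r_0 = 3 (mod 11)
  r_1 = 47 (mod 121)
  r_2 = 289 (mod 1331)
Final: r = 289 satisfies f(r) ≡ 0 mod 11^3.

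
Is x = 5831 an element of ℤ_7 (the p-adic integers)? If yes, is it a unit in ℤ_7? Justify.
x ∈ ℤ_7 but not a unit; v_7(x) = 3 > 0

ℤ_7 = {x ∈ ℚ_7 : v_7(x) ≥ 0} and ℤ_7^× = {x ∈ ℤ_7 : v_7(x) = 0}. Here v_7(5831) = v_7(num) − v_7(den) = 3; compare against these criteria.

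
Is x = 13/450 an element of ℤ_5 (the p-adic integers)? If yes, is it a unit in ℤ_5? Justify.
x ∉ ℤ_5 (v_5(x) = -2 < 0)

ℤ_5 = {x ∈ ℚ_5 : v_5(x) ≥ 0} and ℤ_5^× = {x ∈ ℤ_5 : v_5(x) = 0}. Here v_5(13/450) = v_5(num) − v_5(den) = -2; compare against these criteria.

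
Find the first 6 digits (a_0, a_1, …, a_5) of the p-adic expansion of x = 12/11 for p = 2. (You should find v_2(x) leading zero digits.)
(a_0, …, a_5) = (0, 0, 1, 0, 0, 1)

v_2(12/11) = 2, so a_0 = ... = a_1 = 0. Factor out: x = 2^2 · u with u = 3/11 a unit in ℤ_2. Expand u iteratively via a_{v+i} = u_i mod 2, u_{i+1} = (u_i − a_{v+i})/2:
  u_0 = 3/11;  a_2 = 1;  u_1 = (u_0 − 1)/2 = -4/11
  u_1 = -4/11;  a_3 = 0;  u_2 = (u_1 − 0)/2 = -2/11
  u_2 = -2/11;  a_4 = 0;  u_3 = (u_2 − 0)/2 = -1/11
  u_3 = -1/11;  a_5 = 1;  u_4 = (u_3 − 1)/2 = -6/11
Digits: (0, 0, 1, 0, 0, 1).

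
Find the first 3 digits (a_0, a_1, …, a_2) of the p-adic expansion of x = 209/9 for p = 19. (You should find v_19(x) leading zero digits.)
(a_0, …, a_2) = (0, 16, 14)

v_19(209/9) = 1, so a_0 = ... = a_0 = 0. Factor out: x = 19^1 · u with u = 11/9 a unit in ℤ_19. Expand u iteratively via a_{v+i} = u_i mod 19, u_{i+1} = (u_i − a_{v+i})/19:
  u_0 = 11/9;  a_1 = 16;  u_1 = (u_0 − 16)/19 = -7/9
  u_1 = -7/9;  a_2 = 14;  u_2 = (u_1 − 14)/19 = -7/9
Digits: (0, 16, 14).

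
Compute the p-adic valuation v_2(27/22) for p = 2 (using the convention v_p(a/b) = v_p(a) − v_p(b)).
v_2(27/22) = -1

Factor powers of 2 from the numerator and denominator of the reduced fraction: 27 = 2^0 · 27 and 22 = 2^1 · 11. Apply v_p(a/b) = v_p(a) − v_p(b): v_2(27/22) = 0 − 1 = -1.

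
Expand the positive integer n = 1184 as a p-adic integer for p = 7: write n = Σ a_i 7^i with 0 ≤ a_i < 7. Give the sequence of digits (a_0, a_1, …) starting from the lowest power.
(a_0, a_1, …) = (1, 1, 3, 3)

Repeated division by 7 gives the digits low-to-high: 1184 = 1 + 1·7^1 + 3·7^2 + 3·7^3. Digit sequence: (1, 1, 3, 3).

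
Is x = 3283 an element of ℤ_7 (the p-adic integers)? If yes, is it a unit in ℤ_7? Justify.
x ∈ ℤ_7 but not a unit; v_7(x) = 2 > 0

ℤ_7 = {x ∈ ℚ_7 : v_7(x) ≥ 0} and ℤ_7^× = {x ∈ ℤ_7 : v_7(x) = 0}. Here v_7(3283) = v_7(num) − v_7(den) = 2; compare against these criteria.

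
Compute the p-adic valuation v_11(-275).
v_11(-275) = 1

v_11(n) is the largest exponent k such that 11^k divides n. Factor out: -275 = -11^1 · 25. (Sign doesn't affect v_p.) So v_11(-275) = 1.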